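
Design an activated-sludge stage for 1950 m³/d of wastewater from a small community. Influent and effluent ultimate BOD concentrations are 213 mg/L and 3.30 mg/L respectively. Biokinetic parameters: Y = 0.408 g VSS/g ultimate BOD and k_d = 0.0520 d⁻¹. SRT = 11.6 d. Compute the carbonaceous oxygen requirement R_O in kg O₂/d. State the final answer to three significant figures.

Correct the yield for decay: Y_obs = Y/(1 + k_d θ_c) = 0.408 / (1 + 0.0520 × 11.6) = 0.408 / 1.603 = 0.2545.
Q·(S₀ − S) = 1950 × (213 − 3.30) × 10⁻³ = 408.9 kg/d removed.
Net sludge production P_X = 0.2545 × 408.9 = 104.1 kg VSS/d.
Carbonaceous O₂ demand = substrate oxidised − cell-mass equivalent = 408.9 − 1.42 × 104.1 = 261.1 kg O₂/d.

R_O ≈ 261 kg O₂/d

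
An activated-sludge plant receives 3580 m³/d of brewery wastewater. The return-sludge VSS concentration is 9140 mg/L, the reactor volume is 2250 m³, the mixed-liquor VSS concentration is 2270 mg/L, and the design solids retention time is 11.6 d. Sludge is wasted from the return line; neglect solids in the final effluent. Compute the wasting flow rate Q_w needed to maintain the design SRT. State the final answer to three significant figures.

Q_w ≈ 48.2 m³/d

Q_w = (V·X)/(θ_c X_r) = 2250 × 2270 / (11.6 × 9140) = 48.17 m³/d.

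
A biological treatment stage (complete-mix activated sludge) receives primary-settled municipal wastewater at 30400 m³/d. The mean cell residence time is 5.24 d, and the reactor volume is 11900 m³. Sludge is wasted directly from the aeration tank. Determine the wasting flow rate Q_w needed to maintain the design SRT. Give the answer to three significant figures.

Q_w ≈ 2270 m³/d

For wasting at MLVSS concentration, Q_w = V/θ_c = 11900/5.24 = 2271 m³/d.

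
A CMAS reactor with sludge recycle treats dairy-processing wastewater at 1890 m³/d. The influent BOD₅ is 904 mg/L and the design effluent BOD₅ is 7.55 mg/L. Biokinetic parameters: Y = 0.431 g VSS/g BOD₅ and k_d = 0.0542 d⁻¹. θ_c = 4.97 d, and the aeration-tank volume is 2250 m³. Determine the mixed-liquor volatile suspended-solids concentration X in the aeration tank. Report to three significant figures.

X = Y·Q·ΔS·θ_c / [V·(1 + k_d θ_c)] = 0.431 × 1890 × (904 − 7.55) × 4.97 / [2250 × (1 + 0.0542 × 4.97)] = 1271 mg/L.

X ≈ 1270 mg/L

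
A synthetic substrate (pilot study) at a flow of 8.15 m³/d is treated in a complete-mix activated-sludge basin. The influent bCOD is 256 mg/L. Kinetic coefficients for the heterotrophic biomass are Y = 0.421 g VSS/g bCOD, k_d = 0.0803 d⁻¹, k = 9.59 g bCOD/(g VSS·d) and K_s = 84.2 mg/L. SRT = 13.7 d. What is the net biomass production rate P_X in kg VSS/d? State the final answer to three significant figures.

P_X ≈ 0.413 kg VSS/d

From the Monod/SRT balance for a CMAS, S = K_s·(1+k_d θ_c)/[θ_c·(Y k − k_d) − 1] = 84.2 × (1 + 0.0803 × 13.7) / [13.7 × (0.421 × 9.59 − 0.0803) − 1] = 176.8 / 53.21 = 3.323 mg/L.
The observed yield is Y_obs = Y/(1 + k_d·θ_c) = 0.421 / (1 + 0.0803 × 13.7) = 0.421 / 2.100 = 0.2005 g VSS per g bCOD removed.
ΔS = 256 − 3.32 = 252.7 mg/L, so the substrate removal rate is 8.15 × 252.7/1000 = 2.059 kg bCOD/d.
P_X = Y_obs · Q(S₀ − S) = 0.2005 × 2.059 = 0.4128 kg VSS/d.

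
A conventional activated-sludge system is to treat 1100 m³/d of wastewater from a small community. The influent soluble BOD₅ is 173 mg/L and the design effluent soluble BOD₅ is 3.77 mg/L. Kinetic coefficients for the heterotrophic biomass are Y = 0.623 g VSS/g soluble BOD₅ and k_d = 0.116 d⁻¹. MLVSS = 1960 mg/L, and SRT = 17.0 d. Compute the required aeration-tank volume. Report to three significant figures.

Rearranging the biomass balance for a CMAS with decay, V = Y·Q·ΔS·θ_c / [X·(1+k_d θ_c)] = 0.623 × 1100 × (173 − 3.77) × 17.0 / [1960 × (1 + 0.116 × 17.0)] = 1.97×10^6 / 5825 = 338.5 m³.

V ≈ 338 m³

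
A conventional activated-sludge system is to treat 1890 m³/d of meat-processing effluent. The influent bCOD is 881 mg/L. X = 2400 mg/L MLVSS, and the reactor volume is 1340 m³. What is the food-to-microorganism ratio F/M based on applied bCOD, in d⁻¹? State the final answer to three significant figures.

Food-to-microorganism ratio F/M = Q S₀ / (V X) = 1890 × 881 / (1340 × 2400) = 0.5178 d⁻¹.

F/M ≈ 0.518 d⁻¹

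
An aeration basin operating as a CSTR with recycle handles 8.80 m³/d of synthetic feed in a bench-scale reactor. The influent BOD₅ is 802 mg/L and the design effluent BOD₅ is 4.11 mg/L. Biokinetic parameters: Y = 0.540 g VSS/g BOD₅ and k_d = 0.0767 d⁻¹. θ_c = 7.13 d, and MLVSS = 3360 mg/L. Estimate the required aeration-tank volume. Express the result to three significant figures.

Rearranging the biomass balance for a CMAS with decay, V = Y·Q·ΔS·θ_c / [X·(1+k_d θ_c)] = 0.540 × 8.80 × (802 − 4.11) × 7.13 / [3360 × (1 + 0.0767 × 7.13)] = 2.7×10^4 / 5197 = 5.201 m³.

V ≈ 5.20 m³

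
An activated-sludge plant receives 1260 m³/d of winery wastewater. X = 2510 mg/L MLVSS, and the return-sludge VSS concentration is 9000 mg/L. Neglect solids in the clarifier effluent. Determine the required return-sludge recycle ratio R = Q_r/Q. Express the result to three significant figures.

Solids balance on the clarifier gives (1+R)X = R·X_r, so R = X/(X_r − X) = 2510 / (9000 − 2510) = 0.3867.

R ≈ 0.387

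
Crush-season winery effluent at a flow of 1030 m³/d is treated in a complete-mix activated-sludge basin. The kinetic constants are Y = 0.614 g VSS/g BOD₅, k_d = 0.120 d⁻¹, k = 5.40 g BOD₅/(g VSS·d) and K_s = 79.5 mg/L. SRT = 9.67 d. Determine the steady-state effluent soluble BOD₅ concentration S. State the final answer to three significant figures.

S ≈ 5.74 mg/L

From the Monod/SRT balance for a CMAS, S = K_s·(1+k_d θ_c)/[θ_c·(Y k − k_d) − 1] = 79.5 × (1 + 0.120 × 9.67) / [9.67 × (0.614 × 5.40 − 0.120) − 1] = 171.8 / 29.90 = 5.744 mg/L.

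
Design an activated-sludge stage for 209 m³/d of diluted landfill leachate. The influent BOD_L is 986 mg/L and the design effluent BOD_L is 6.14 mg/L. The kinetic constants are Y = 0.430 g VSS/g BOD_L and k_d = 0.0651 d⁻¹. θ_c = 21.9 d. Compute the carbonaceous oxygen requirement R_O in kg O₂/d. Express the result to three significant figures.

R_O ≈ 153 kg O₂/d

The observed yield is Y_obs = Y/(1 + k_d·θ_c) = 0.430 / (1 + 0.0651 × 21.9) = 0.430 / 2.426 = 0.1773 g VSS per g BOD_L removed.
Substrate removed = Q·(S₀ − S) = 209 m³/d × (986 − 6.14) g/m³ = 2.05×10^5 g/d = 204.8 kg/d.
Net sludge production P_X = 0.1773 × 204.8 = 36.30 kg VSS/d.
Carbonaceous O₂ demand = substrate oxidised − cell-mass equivalent = 204.8 − 1.42 × 36.30 = 153.2 kg O₂/d.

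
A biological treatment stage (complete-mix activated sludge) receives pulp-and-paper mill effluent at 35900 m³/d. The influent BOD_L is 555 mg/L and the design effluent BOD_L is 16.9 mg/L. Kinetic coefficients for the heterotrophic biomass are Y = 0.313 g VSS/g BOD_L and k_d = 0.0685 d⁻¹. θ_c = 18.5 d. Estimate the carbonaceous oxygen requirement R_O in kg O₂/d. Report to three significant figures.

R_O ≈ 15500 kg O₂/d

Observed yield with endogenous decay: Y_obs = Y / (1 + k_d·θ_c) = 0.313 / (1 + 0.0685 × 18.5) = 0.313 / 2.267 = 0.1381 g VSS/g BOD_L.
ΔS = 555 − 16.9 = 538.1 mg/L, so the substrate removal rate is 35900 × 538.1/1000 = 19318 kg BOD_L/d.
Biomass synthesised: P_X = Y_obs × 19318 = 2667 kg VSS/d.
Carbonaceous O₂ demand = substrate oxidised − cell-mass equivalent = 19318 − 1.42 × 2667 = 15531 kg O₂/d.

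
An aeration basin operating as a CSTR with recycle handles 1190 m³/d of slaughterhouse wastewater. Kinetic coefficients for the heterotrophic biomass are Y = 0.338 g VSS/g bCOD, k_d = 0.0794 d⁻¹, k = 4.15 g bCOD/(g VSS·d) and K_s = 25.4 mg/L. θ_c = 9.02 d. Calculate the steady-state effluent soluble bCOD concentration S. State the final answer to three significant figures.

S ≈ 3.99 mg/L

From the Monod/SRT balance for a CMAS, S = K_s·(1+k_d θ_c)/[θ_c·(Y k − k_d) − 1] = 25.4 × (1 + 0.0794 × 9.02) / [9.02 × (0.338 × 4.15 − 0.0794) − 1] = 43.59 / 10.94 = 3.986 mg/L.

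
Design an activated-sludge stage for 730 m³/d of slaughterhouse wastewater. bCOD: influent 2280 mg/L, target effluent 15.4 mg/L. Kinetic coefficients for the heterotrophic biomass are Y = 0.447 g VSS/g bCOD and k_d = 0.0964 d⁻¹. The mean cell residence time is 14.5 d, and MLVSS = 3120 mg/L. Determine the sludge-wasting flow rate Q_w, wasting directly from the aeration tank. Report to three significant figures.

Q_w ≈ 98.8 m³/d

Steady-state biomass mass balance: V·X·(1 + k_d·θ_c) = Y·Q·(S₀ − S)·θ_c, so V = 0.447 × 730 × (2280 − 15.4) × 14.5 / [3120 × (1 + 0.0964 × 14.5)] = 1.07×10^7 / 7481 = 1432 m³.
With mixed-liquor wasting, θ_c = V/Q_w, so Q_w = V/θ_c = 1432/14.5 = 98.78 m³/d.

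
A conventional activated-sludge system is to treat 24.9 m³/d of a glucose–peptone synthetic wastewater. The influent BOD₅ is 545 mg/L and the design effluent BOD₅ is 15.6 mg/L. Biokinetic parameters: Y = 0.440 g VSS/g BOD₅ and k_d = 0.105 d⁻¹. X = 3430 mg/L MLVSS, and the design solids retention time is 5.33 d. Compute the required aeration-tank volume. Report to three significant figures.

Rearranging the biomass balance for a CMAS with decay, V = Y·Q·ΔS·θ_c / [X·(1+k_d θ_c)] = 0.440 × 24.9 × (545 − 15.6) × 5.33 / [3430 × (1 + 0.105 × 5.33)] = 3.09×10^4 / 5350 = 5.779 m³.

V ≈ 5.78 m³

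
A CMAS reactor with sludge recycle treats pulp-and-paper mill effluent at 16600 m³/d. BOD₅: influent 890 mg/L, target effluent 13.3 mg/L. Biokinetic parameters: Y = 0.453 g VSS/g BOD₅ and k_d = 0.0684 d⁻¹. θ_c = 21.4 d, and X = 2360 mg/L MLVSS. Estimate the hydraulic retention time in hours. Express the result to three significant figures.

Steady-state biomass mass balance: V·X·(1 + k_d·θ_c) = Y·Q·(S₀ − S)·θ_c, so V = 0.453 × 16600 × (890 − 13.3) × 21.4 / [2360 × (1 + 0.0684 × 21.4)] = 1.41×10^8 / 5814 = 24264 m³.
HRT = V/Q = 24264 m³ / 16600 m³·d⁻¹ = 1.462 d × 24 = 35.08 h.

τ ≈ 35.1 h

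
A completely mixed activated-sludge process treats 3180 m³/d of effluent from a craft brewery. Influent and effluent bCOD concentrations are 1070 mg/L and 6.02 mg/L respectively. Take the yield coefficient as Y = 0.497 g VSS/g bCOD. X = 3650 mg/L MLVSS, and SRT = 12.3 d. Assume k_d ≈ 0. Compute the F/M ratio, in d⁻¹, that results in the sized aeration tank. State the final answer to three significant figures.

With k_d = 0 the design equation reduces to V = Y Q (S₀−S) θ_c / X = 0.497 × 3180 × (1070 − 6.02) × 12.3 / 3650 = 5667 m³.
F/M = applied load / biomass = Q·S₀/(V·X) = 3180 × 1070 / (5667 × 3650) = 0.1645 d⁻¹.

F/M ≈ 0.165 d⁻¹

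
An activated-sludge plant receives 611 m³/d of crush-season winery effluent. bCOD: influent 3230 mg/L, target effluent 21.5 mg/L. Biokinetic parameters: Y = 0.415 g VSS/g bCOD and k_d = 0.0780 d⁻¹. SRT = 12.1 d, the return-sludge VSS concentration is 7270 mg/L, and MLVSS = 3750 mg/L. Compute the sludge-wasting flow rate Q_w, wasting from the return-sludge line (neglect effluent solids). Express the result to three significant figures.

Q_w ≈ 57.6 m³/d

Rearranging the biomass balance for a CMAS with decay, V = Y·Q·ΔS·θ_c / [X·(1+k_d θ_c)] = 0.415 × 611 × (3230 − 21.5) × 12.1 / [3750 × (1 + 0.0780 × 12.1)] = 9.84×10^6 / 7289 = 1350 m³.
θ_c = V·X/(Q_w·X_r) when wasting from the recycle, so Q_w = V·X/(θ_c·X_r) = 1350 × 3750 / (12.1 × 7270) = 57.57 m³/d.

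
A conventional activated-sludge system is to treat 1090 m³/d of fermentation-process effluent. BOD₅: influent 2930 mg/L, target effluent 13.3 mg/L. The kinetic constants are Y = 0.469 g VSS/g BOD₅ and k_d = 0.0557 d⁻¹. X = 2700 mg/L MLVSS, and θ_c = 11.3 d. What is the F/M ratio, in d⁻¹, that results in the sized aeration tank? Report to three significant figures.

F/M ≈ 0.309 d⁻¹

Steady-state biomass mass balance: V·X·(1 + k_d·θ_c) = Y·Q·(S₀ − S)·θ_c, so V = 0.469 × 1090 × (2930 − 13.3) × 11.3 / [2700 × (1 + 0.0557 × 11.3)] = 1.68×10^7 / 4399 = 3830 m³.
F/M = Q·S₀ / (V·X) = 1090 × 2930 / (3830 × 2700) = 0.3089 g BOD₅·(g VSS·d)⁻¹.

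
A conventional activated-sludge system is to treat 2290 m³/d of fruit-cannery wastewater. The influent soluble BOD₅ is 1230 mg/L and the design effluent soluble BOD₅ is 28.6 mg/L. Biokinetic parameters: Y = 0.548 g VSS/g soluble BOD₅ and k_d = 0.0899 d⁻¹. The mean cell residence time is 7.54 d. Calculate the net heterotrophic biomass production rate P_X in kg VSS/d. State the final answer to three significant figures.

P_X ≈ 899 kg VSS/d

Observed yield with endogenous decay: Y_obs = Y / (1 + k_d·θ_c) = 0.548 / (1 + 0.0899 × 7.54) = 0.548 / 1.678 = 0.3266 g VSS/g soluble BOD₅.
Substrate removed = Q·(S₀ − S) = 2290 m³/d × (1230 − 28.6) g/m³ = 2.75×10^6 g/d = 2751 kg/d.
Net biomass production P_X = Y_obs × Q·(S₀ − S) = 0.3266 × 2751 = 898.6 kg VSS/d.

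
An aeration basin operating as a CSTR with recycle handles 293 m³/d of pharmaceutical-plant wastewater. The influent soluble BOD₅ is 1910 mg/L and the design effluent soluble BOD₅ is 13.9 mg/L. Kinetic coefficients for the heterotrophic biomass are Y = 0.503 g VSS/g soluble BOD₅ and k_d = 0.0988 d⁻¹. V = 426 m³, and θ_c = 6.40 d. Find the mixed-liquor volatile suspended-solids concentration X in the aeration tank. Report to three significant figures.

X ≈ 2570 mg/L

Solving the biomass balance for X: X = Y Q (S₀−S) θ_c / [V (1+k_d θ_c)] = 0.503 × 293 × (1910 − 13.9) × 6.40 / [426 × (1 + 0.0988 × 6.40)] = 2572 mg/L.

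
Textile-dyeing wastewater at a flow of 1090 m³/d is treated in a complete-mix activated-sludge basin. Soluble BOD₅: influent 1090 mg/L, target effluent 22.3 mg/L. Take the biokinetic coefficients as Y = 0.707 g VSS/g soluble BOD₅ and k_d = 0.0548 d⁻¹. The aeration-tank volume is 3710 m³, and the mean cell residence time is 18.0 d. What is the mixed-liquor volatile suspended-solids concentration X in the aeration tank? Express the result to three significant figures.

From V·X·(1 + k_d·θ_c) = Y·Q·(S₀ − S)·θ_c: X = 0.707 × 1090 × (1090 − 22.3) × 18.0 / [3710 × (1 + 0.0548 × 18.0)] = 2010 mg/L.

X ≈ 2010 mg/L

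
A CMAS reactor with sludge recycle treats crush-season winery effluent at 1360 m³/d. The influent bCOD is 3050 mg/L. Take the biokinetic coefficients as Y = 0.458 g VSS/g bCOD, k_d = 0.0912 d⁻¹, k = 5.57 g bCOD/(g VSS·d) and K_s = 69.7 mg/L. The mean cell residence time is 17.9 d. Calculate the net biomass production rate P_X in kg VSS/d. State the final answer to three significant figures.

P_X ≈ 721 kg VSS/d

Effluent substrate depends only on kinetics and SRT: S = K_s(1 + k_d θ_c) / [θ_c(Yk − k_d) − 1] = 69.7 × (1 + 0.0912 × 17.9) / [17.9 × (0.458 × 5.57 − 0.0912) − 1] = 183.5 / 43.03 = 4.264 mg/L.
Correct the yield for decay: Y_obs = Y/(1 + k_d θ_c) = 0.458 / (1 + 0.0912 × 17.9) = 0.458 / 2.632 = 0.1740.
Q·(S₀ − S) = 1360 × (3050 − 4.26) × 10⁻³ = 4142 kg/d removed.
So the net sludge growth is P_X = 0.1740 × 4142 = 720.7 kg VSS/d.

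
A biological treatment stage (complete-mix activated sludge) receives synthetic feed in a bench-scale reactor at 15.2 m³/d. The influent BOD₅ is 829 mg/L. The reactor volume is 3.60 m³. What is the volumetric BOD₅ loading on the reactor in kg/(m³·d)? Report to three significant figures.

L_v ≈ 3.50 kg BOD₅/(m³·d)

Applied BOD₅ load per unit volume = Q·S₀/V = (15.2 × 829/1000)/3.600 = 3.500 kg BOD₅·m⁻³·d⁻¹.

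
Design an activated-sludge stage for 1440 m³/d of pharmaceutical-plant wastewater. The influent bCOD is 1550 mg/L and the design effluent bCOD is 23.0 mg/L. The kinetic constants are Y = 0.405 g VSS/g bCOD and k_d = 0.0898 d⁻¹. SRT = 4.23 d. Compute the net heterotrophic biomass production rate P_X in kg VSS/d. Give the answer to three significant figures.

P_X ≈ 645 kg VSS/d

Observed yield with endogenous decay: Y_obs = Y / (1 + k_d·θ_c) = 0.405 / (1 + 0.0898 × 4.23) = 0.405 / 1.380 = 0.2935 g VSS/g bCOD.
Mass of bCOD removed per day: Q(S₀ − S) = 1440 × 1527 g/m³ = 2199 kg/d.
Net biomass production P_X = Y_obs × Q·(S₀ − S) = 0.2935 × 2199 = 645.4 kg VSS/d.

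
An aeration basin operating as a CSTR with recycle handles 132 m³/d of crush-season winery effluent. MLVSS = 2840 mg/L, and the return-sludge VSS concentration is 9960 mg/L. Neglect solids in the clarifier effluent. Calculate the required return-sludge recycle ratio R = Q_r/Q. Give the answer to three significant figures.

R ≈ 0.399

Mass balance around the secondary clarifier (neglecting effluent solids): R = X / (X_r − X) = 2840 / (9960 − 2840) = 0.3989.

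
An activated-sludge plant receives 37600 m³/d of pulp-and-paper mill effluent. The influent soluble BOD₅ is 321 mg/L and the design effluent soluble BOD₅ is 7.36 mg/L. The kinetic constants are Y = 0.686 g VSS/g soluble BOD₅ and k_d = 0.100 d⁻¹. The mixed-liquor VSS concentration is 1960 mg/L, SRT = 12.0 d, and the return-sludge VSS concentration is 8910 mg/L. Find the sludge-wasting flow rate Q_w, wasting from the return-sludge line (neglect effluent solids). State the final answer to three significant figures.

Q_w ≈ 413 m³/d

Steady-state biomass mass balance: V·X·(1 + k_d·θ_c) = Y·Q·(S₀ − S)·θ_c, so V = 0.686 × 37600 × (321 − 7.36) × 12.0 / [1960 × (1 + 0.100 × 12.0)] = 9.71×10^7 / 4312 = 22514 m³.
Wasting from the return line (neglecting effluent solids): Q_w = V·X / (θ_c·X_r) = 22514 × 1960 / (12.0 × 8910) = 412.7 m³/d.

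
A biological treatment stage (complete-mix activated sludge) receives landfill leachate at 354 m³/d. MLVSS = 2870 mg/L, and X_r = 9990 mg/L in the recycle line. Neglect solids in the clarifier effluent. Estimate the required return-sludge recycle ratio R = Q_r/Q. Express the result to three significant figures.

R ≈ 0.403

R = Q_r/Q = X/(X_r − X) = 2870 / (9990 − 2870) = 0.4031.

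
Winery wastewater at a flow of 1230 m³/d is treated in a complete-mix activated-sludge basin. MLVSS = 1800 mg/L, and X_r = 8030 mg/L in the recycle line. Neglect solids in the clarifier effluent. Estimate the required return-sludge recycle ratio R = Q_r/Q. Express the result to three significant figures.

Solids balance on the clarifier gives (1+R)X = R·X_r, so R = X/(X_r − X) = 1800 / (8030 − 1800) = 0.2889.

R ≈ 0.289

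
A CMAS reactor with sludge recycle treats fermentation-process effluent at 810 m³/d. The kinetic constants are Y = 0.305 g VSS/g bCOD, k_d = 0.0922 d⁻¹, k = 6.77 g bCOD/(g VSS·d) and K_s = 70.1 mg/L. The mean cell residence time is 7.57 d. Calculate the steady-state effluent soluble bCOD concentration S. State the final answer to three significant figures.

S ≈ 8.54 mg/L

For a completely mixed reactor with recycle the Lawrence–McCarty relation gives S = K_s·(1 + k_d·θ_c) / [θ_c·(Y·k − k_d) − 1] = 70.1 × (1 + 0.0922 × 7.57) / [7.57 × (0.305 × 6.77 − 0.0922) − 1] = 119.0 / 13.93 = 8.543 mg/L.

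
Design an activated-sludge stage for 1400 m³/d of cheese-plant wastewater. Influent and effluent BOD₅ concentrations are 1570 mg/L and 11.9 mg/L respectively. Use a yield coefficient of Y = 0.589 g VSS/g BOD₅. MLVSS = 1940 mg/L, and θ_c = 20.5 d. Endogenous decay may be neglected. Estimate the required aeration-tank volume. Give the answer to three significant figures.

Biomass mass balance (decay neglected): V·X = Y·Q·(S₀ − S)·θ_c, so V = 0.589 × 1400 × (1570 − 11.9) × 20.5 / 1940 = 13577 m³.

V ≈ 13600 m³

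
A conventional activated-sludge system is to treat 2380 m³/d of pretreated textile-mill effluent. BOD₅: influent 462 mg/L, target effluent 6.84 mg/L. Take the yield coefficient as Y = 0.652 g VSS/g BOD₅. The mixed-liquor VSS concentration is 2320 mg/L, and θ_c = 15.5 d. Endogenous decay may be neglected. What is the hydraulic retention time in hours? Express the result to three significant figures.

V·X = Y·Q·ΔS·θ_c gives V = 0.652 × 2380 × (462 − 6.84) × 15.5 / 2320 = 4719 m³.
HRT = V/Q = 4719 m³ / 2380 m³·d⁻¹ = 1.983 d × 24 = 47.58 h.

τ ≈ 47.6 h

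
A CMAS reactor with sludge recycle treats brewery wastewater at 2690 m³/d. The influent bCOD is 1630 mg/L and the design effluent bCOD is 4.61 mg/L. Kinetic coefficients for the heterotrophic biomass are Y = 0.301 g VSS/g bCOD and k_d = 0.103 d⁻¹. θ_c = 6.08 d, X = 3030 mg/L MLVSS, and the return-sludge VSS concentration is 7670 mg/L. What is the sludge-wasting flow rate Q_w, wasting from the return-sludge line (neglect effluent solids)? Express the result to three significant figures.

Q_w ≈ 106 m³/d

From the SRT design equation V = Y Q (S₀−S) θ_c / [X (1 + k_d θ_c)] = 0.301 × 2690 × (1630 − 4.61) × 6.08 / [3030 × (1 + 0.103 × 6.08)] = 8×10^6 / 4928 = 1624 m³.
Wasting from the return line (neglecting effluent solids): Q_w = V·X / (θ_c·X_r) = 1624 × 3030 / (6.08 × 7670) = 105.5 m³/d.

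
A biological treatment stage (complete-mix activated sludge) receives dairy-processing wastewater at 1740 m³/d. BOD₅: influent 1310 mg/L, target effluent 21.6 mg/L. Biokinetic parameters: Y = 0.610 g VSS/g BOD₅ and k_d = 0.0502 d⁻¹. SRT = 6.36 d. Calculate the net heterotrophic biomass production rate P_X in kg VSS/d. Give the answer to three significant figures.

Y_obs = Y / (1 + k_d θ_c) = 0.610 / (1 + 0.0502 × 6.36) = 0.610 / 1.319 = 0.4624.
ΔS = 1310 − 21.6 = 1288 mg/L, so the substrate removal rate is 1740 × 1288/1000 = 2242 kg BOD₅/d.
Biomass produced: P_X = Y_obs·Q·ΔS = 0.4624 × 2242 ≈ 1037 kg VSS/d.

P_X ≈ 1040 kg VSS/d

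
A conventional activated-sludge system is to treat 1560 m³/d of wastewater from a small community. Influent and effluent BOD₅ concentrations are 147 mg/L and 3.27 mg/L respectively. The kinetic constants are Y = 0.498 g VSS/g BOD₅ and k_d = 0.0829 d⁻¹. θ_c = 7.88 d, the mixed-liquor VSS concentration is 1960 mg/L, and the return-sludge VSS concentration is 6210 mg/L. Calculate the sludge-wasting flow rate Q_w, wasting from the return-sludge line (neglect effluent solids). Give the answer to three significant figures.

Rearranging the biomass balance for a CMAS with decay, V = Y·Q·ΔS·θ_c / [X·(1+k_d θ_c)] = 0.498 × 1560 × (147 − 3.27) × 7.88 / [1960 × (1 + 0.0829 × 7.88)] = 8.8×10^5 / 3240 = 271.5 m³.
Wasting from the return line (neglecting effluent solids): Q_w = V·X / (θ_c·X_r) = 271.5 × 1960 / (7.88 × 6210) = 10.88 m³/d.

Q_w ≈ 10.9 m³/d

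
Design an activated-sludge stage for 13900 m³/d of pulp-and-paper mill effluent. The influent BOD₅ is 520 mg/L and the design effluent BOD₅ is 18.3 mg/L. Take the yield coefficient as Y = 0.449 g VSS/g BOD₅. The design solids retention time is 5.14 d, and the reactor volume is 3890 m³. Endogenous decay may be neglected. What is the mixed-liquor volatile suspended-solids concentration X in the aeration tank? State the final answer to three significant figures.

Without decay, X = Y Q (S₀−S) θ_c / V = 0.449 × 13900 × (520 − 18.3) × 5.14 / 3890 = 4137 mg/L.

X ≈ 4140 mg/L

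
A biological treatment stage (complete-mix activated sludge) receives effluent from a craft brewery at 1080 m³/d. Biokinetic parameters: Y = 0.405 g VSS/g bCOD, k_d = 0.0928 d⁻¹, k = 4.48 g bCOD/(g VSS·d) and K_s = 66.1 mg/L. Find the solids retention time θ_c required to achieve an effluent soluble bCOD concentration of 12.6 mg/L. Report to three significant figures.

At the target effluent, Y k S/(K_s+S) = 0.405×4.48×12.6/78.70 = 0.2905 d⁻¹.
θ_c = 1/(μ − k_d) = 1/(0.2905 − 0.0928) = 1/0.1977 = 5.058 d.

θ_c ≈ 5.06 d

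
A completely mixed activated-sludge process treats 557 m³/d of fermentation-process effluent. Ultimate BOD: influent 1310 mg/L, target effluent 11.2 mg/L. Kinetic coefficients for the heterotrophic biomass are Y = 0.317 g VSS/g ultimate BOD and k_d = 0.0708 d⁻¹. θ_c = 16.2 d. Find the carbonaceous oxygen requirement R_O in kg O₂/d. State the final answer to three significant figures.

Correct the yield for decay: Y_obs = Y/(1 + k_d θ_c) = 0.317 / (1 + 0.0708 × 16.2) = 0.317 / 2.147 = 0.1477.
Substrate removed = Q·(S₀ − S) = 557 m³/d × (1310 − 11.2) g/m³ = 7.23×10^5 g/d = 723.4 kg/d.
Net sludge production P_X = 0.1477 × 723.4 = 106.8 kg VSS/d.
R_O = Q·ΔS − 1.42 P_X = 723.4 − 151.7 = 571.8 kg O₂/d.

R_O ≈ 572 kg O₂/d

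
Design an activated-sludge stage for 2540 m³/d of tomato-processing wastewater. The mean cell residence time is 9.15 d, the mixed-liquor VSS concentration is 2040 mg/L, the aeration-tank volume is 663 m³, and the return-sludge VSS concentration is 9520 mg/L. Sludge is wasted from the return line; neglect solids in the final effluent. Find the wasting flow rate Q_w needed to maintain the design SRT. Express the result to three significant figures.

Q_w ≈ 15.5 m³/d

θ_c = V·X/(Q_w·X_r) when wasting from the recycle, so Q_w = V·X/(θ_c·X_r) = 663.0 × 2040 / (9.15 × 9520) = 15.53 m³/d.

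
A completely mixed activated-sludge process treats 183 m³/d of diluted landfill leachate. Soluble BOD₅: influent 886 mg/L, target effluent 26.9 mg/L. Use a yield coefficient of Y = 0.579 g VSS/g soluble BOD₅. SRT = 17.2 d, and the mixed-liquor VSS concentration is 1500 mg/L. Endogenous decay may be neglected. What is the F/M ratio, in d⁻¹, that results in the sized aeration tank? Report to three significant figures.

F/M ≈ 0.104 d⁻¹

Biomass mass balance (decay neglected): V·X = Y·Q·(S₀ − S)·θ_c, so V = 0.579 × 183 × (886 − 26.9) × 17.2 / 1500 = 1044 m³.
F/M = applied load / biomass = Q·S₀/(V·X) = 183 × 886 / (1044 × 1500) = 0.1036 d⁻¹.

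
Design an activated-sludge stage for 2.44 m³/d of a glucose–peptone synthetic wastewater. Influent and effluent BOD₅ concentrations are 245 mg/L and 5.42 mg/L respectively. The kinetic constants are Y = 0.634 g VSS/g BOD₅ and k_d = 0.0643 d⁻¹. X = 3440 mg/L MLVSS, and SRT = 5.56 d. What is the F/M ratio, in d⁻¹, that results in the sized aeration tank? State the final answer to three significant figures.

From the SRT design equation V = Y Q (S₀−S) θ_c / [X (1 + k_d θ_c)] = 0.634 × 2.44 × (245 − 5.42) × 5.56 / [3440 × (1 + 0.0643 × 5.56)] = 2.06×10^3 / 4670 = 0.4413 m³.
F/M = applied load / biomass = Q·S₀/(V·X) = 2.44 × 245 / (0.4413 × 3440) = 0.3938 d⁻¹.

F/M ≈ 0.394 d⁻¹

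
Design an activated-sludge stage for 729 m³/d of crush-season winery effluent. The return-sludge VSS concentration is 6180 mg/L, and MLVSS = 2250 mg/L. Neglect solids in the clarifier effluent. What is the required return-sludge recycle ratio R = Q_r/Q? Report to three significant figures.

Mass balance around the secondary clarifier (neglecting effluent solids): R = X / (X_r − X) = 2250 / (6180 − 2250) = 0.5725.

R ≈ 0.573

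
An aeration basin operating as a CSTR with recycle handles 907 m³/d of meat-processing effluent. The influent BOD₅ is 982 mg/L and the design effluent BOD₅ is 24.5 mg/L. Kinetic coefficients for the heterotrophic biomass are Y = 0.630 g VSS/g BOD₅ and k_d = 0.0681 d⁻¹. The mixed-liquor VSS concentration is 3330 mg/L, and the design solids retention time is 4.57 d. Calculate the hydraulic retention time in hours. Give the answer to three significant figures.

τ ≈ 15.2 h

From the SRT design equation V = Y Q (S₀−S) θ_c / [X (1 + k_d θ_c)] = 0.630 × 907 × (982 − 24.5) × 4.57 / [3330 × (1 + 0.0681 × 4.57)] = 2.5×10^6 / 4366 = 572.6 m³.
HRT = V/Q = 572.6 m³ / 907 m³·d⁻¹ = 0.6314 d × 24 = 15.15 h.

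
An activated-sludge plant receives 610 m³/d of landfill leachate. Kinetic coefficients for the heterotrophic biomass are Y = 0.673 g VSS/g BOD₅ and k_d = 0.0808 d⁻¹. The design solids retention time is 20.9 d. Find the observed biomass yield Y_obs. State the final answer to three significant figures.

Correct the yield for decay: Y_obs = Y/(1 + k_d θ_c) = 0.673 / (1 + 0.0808 × 20.9) = 0.673 / 2.689 = 0.2503.

Y_obs ≈ 0.250 g VSS/g BOD₅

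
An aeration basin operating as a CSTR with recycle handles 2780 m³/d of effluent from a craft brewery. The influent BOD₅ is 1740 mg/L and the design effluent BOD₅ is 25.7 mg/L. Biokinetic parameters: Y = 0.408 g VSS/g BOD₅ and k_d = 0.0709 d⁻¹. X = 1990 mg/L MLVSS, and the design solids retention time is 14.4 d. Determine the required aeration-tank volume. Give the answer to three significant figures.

V ≈ 6960 m³

From the SRT design equation V = Y Q (S₀−S) θ_c / [X (1 + k_d θ_c)] = 0.408 × 2780 × (1740 − 25.7) × 14.4 / [1990 × (1 + 0.0709 × 14.4)] = 2.8×10^7 / 4022 = 6962 m³.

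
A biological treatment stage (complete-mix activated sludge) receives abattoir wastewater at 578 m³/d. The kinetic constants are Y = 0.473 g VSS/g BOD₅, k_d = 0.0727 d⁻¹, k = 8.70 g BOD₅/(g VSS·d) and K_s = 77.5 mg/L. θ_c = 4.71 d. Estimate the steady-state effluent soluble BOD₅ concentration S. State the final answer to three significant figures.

From the Monod/SRT balance for a CMAS, S = K_s·(1+k_d θ_c)/[θ_c·(Y k − k_d) − 1] = 77.5 × (1 + 0.0727 × 4.71) / [4.71 × (0.473 × 8.70 − 0.0727) − 1] = 104.0 / 18.04 = 5.767 mg/L.

S ≈ 5.77 mg/L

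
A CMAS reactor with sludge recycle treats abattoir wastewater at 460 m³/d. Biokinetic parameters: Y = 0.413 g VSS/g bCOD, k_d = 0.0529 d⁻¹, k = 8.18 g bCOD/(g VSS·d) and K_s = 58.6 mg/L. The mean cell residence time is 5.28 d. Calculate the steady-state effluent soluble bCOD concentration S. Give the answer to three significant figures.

From the Monod/SRT balance for a CMAS, S = K_s·(1+k_d θ_c)/[θ_c·(Y k − k_d) − 1] = 58.6 × (1 + 0.0529 × 5.28) / [5.28 × (0.413 × 8.18 − 0.0529) − 1] = 74.97 / 16.56 = 4.527 mg/L.

S ≈ 4.53 mg/L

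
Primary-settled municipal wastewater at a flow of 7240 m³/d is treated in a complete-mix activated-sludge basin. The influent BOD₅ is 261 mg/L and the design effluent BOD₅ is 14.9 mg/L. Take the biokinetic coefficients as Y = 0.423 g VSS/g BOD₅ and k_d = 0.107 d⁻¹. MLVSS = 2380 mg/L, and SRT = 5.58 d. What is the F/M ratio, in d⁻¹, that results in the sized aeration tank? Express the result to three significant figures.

F/M ≈ 0.718 d⁻¹

From the SRT design equation V = Y Q (S₀−S) θ_c / [X (1 + k_d θ_c)] = 0.423 × 7240 × (261 − 14.9) × 5.58 / [2380 × (1 + 0.107 × 5.58)] = 4.21×10^6 / 3801 = 1106 m³.
Food-to-microorganism ratio F/M = Q S₀ / (V X) = 7240 × 261 / (1106 × 2380) = 0.7176 d⁻¹.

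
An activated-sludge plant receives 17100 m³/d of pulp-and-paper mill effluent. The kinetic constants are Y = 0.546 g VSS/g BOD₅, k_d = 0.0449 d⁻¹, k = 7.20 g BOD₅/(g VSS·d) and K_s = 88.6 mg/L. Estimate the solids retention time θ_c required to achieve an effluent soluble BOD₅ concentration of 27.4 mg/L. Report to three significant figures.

θ_c ≈ 1.13 d

From 1/θ_c = Y·k·S/(K_s + S) − k_d: Y·k·S/(K_s+S) = 0.546 × 7.20 × 27.4 / (88.6 + 27.4) = 0.9286 d⁻¹.
Then 1/θ_c = μ − k_d = 0.9286 − 0.0449 = 0.8837 d⁻¹, giving θ_c = 1.132 d.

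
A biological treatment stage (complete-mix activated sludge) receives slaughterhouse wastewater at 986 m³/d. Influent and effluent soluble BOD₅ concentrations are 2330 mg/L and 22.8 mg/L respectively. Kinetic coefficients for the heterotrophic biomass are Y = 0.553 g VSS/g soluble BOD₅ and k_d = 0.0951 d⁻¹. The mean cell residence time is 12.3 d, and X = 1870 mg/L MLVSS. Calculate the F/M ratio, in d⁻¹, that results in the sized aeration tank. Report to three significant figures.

F/M ≈ 0.322 d⁻¹

Rearranging the biomass balance for a CMAS with decay, V = Y·Q·ΔS·θ_c / [X·(1+k_d θ_c)] = 0.553 × 986 × (2330 − 22.8) × 12.3 / [1870 × (1 + 0.0951 × 12.3)] = 1.55×10^7 / 4057 = 3814 m³.
F/M = applied load / biomass = Q·S₀/(V·X) = 986 × 2330 / (3814 × 1870) = 0.3221 d⁻¹.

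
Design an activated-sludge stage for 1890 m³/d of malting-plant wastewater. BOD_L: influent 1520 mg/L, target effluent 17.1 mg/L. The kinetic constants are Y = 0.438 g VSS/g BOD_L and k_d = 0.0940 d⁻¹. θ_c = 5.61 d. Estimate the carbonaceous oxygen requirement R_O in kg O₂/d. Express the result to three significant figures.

R_O ≈ 1680 kg O₂/d

Y_obs = Y / (1 + k_d θ_c) = 0.438 / (1 + 0.0940 × 5.61) = 0.438 / 1.527 = 0.2868.
Q·(S₀ − S) = 1890 × (1520 − 17.1) × 10⁻³ = 2840 kg/d removed.
Biomass synthesised: P_X = Y_obs × 2840 = 814.6 kg VSS/d.
R_O = Q·ΔS − 1.42 P_X = 2840 − 1157 = 1684 kg O₂/d.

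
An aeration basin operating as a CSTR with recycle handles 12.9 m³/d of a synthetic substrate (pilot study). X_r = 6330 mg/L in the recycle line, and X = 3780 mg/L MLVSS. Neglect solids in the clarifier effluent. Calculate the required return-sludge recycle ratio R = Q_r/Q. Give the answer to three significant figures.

Solids balance on the clarifier gives (1+R)X = R·X_r, so R = X/(X_r − X) = 3780 / (6330 − 3780) = 1.482.

R ≈ 1.48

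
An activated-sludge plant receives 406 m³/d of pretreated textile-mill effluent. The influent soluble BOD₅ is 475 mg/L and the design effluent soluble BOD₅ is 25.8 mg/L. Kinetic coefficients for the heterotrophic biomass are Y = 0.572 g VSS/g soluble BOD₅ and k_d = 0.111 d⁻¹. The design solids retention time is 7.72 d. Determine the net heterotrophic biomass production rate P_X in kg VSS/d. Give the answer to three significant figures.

P_X ≈ 56.2 kg VSS/d

Y_obs = Y / (1 + k_d θ_c) = 0.572 / (1 + 0.111 × 7.72) = 0.572 / 1.857 = 0.3080.
ΔS = 475 − 25.8 = 449.2 mg/L, so the substrate removal rate is 406 × 449.2/1000 = 182.4 kg soluble BOD₅/d.
Biomass produced: P_X = Y_obs·Q·ΔS = 0.3080 × 182.4 ≈ 56.18 kg VSS/d.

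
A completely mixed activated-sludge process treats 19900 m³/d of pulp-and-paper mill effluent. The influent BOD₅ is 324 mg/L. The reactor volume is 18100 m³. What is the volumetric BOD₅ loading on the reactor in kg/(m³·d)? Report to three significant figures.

L_v ≈ 0.356 kg BOD₅/(m³·d)

Volumetric loading L_v = Q·S₀ / V = 19900 × 324 g/m³ / 18100 m³ = 356.2 g/(m³·d) = 0.3562 kg BOD₅/(m³·d).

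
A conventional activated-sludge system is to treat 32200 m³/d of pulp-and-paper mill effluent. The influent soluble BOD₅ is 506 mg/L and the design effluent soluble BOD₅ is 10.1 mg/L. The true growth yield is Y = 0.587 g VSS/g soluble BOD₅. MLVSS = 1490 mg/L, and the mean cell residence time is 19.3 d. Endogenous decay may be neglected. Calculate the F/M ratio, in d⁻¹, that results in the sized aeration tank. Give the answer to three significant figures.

F/M ≈ 0.0901 d⁻¹

V·X = Y·Q·ΔS·θ_c gives V = 0.587 × 32200 × (506 − 10.1) × 19.3 / 1490 = 121411 m³.
F/M = applied load / biomass = Q·S₀/(V·X) = 32200 × 506 / (121411 × 1490) = 0.09007 d⁻¹.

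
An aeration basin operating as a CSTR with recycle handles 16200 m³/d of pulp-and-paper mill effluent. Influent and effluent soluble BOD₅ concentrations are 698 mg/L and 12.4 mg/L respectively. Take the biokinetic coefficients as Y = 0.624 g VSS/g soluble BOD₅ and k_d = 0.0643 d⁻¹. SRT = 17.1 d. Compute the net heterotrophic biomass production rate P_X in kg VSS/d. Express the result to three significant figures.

P_X ≈ 3300 kg VSS/d

The observed yield is Y_obs = Y/(1 + k_d·θ_c) = 0.624 / (1 + 0.0643 × 17.1) = 0.624 / 2.100 = 0.2972 g VSS per g soluble BOD₅ removed.
Mass of soluble BOD₅ removed per day: Q(S₀ − S) = 16200 × 685.6 g/m³ = 11107 kg/d.
So the net sludge growth is P_X = 0.2972 × 11107 = 3301 kg VSS/d.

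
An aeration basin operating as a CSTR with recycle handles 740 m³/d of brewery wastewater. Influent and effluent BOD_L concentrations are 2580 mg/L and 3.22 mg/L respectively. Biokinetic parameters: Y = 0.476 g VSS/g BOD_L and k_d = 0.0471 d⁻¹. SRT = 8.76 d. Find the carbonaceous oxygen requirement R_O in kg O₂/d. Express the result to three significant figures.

Y_obs = Y / (1 + k_d θ_c) = 0.476 / (1 + 0.0471 × 8.76) = 0.476 / 1.413 = 0.3370.
Substrate removed = Q·(S₀ − S) = 740 m³/d × (2580 − 3.22) g/m³ = 1.91×10^6 g/d = 1907 kg/d.
P_X = Y_obs·Q·(S₀ − S) = 0.3370 × 1907 = 642.5 kg VSS/d.
Carbonaceous O₂ demand = substrate oxidised − cell-mass equivalent = 1907 − 1.42 × 642.5 = 994.4 kg O₂/d.

R_O ≈ 994 kg O₂/d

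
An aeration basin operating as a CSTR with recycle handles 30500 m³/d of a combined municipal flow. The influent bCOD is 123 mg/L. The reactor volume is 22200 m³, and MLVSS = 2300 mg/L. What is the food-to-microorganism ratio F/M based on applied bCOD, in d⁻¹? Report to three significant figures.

F/M = applied load / biomass = Q·S₀/(V·X) = 30500 × 123 / (22200 × 2300) = 0.07347 d⁻¹.

F/M ≈ 0.0735 d⁻¹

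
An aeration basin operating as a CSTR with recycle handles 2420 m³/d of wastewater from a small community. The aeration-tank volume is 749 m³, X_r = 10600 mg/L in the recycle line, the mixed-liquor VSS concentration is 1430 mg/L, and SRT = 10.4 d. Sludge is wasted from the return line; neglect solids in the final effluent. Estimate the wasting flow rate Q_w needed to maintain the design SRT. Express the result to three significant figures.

Q_w ≈ 9.72 m³/d

θ_c = V·X/(Q_w·X_r) when wasting from the recycle, so Q_w = V·X/(θ_c·X_r) = 749.0 × 1430 / (10.4 × 10600) = 9.716 m³/d.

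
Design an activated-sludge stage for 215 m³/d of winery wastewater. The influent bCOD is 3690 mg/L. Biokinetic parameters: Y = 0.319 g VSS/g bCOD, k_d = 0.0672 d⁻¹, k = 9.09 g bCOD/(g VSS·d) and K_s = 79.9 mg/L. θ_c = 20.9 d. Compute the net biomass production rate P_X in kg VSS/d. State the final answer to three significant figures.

P_X ≈ 105 kg VSS/d

Effluent substrate depends only on kinetics and SRT: S = K_s(1 + k_d θ_c) / [θ_c(Yk − k_d) − 1] = 79.9 × (1 + 0.0672 × 20.9) / [20.9 × (0.319 × 9.09 − 0.0672) − 1] = 192.1 / 58.20 = 3.301 mg/L.
Y_obs = Y / (1 + k_d θ_c) = 0.319 / (1 + 0.0672 × 20.9) = 0.319 / 2.404 = 0.1327.
Q·(S₀ − S) = 215 × (3690 − 3.30) × 10⁻³ = 792.6 kg/d removed.
P_X = Y_obs · Q(S₀ − S) = 0.1327 × 792.6 = 105.2 kg VSS/d.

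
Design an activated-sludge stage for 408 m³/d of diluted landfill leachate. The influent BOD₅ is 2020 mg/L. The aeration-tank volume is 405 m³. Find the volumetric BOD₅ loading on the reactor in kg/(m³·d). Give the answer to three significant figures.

Volumetric loading L_v = Q·S₀ / V = 408 × 2020 g/m³ / 405.0 m³ = 2035 g/(m³·d) = 2.035 kg BOD₅/(m³·d).

L_v ≈ 2.03 kg BOD₅/(m³·d)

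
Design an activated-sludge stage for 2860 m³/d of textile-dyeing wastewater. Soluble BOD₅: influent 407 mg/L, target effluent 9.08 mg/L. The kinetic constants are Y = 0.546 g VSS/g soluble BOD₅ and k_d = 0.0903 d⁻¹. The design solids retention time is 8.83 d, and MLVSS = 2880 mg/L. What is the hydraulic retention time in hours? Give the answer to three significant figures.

Steady-state biomass mass balance: V·X·(1 + k_d·θ_c) = Y·Q·(S₀ − S)·θ_c, so V = 0.546 × 2860 × (407 − 9.08) × 8.83 / [2880 × (1 + 0.0903 × 8.83)] = 5.49×10^6 / 5176 = 1060 m³.
Hydraulic retention time τ = V/Q = 1060 / 2860 = 0.3706 d = 8.895 h.

τ ≈ 8.89 h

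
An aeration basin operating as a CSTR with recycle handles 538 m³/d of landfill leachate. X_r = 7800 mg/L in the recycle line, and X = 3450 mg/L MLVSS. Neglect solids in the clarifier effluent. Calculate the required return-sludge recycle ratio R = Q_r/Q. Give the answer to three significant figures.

Solids balance on the clarifier gives (1+R)X = R·X_r, so R = X/(X_r − X) = 3450 / (7800 − 3450) = 0.7931.

R ≈ 0.793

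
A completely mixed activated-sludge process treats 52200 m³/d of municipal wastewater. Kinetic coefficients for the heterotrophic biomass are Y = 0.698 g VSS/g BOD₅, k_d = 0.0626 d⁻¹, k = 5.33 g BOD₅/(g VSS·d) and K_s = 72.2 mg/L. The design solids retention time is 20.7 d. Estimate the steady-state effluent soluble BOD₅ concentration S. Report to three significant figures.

S ≈ 2.22 mg/L

From the Monod/SRT balance for a CMAS, S = K_s·(1+k_d θ_c)/[θ_c·(Y k − k_d) − 1] = 72.2 × (1 + 0.0626 × 20.7) / [20.7 × (0.698 × 5.33 − 0.0626) − 1] = 165.8 / 74.72 = 2.219 mg/L.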